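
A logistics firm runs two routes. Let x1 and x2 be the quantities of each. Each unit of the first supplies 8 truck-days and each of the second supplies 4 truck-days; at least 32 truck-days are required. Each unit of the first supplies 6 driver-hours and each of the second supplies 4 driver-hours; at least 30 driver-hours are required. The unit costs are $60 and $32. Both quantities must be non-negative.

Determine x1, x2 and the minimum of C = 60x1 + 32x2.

x1 = 1, x2 = 6, minimum C = 252

The feasible region is unbounded (it extends along (0, 1), (1, 0)), but C strictly increases along every unbounded feasible direction, so there is no improving ray and the minimum is attained at a vertex.

The binding constraints are 8x1 + 4x2 = 32 and 6x1 + 4x2 = 30.
Solving simultaneously gives x1 = 1, x2 = 6.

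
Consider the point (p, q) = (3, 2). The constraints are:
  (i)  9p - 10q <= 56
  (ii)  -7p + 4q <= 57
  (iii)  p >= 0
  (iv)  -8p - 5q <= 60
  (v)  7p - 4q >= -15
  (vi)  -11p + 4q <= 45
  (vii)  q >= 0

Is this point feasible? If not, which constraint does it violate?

feasible

(i): 7 ≤ 56 ✓
(ii): -13 ≤ 57 ✓
(iii): 3 ≥ 0 ✓
(iv): -34 ≤ 60 ✓
(v): 13 ≥ -15 ✓
(vi): -25 ≤ 45 ✓
(vii): 2 ≥ 0 ✓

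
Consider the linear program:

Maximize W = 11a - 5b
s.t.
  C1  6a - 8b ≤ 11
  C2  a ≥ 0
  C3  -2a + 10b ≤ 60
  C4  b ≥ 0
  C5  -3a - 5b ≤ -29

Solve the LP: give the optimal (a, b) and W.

Vertices and W = 11a - 5b:
  (295/22, 191/22) → W = 1145/11
  (287/54, 47/18) → W = 1226/27
  (0, 6) → W = -30
  (0, 29/5) → W = -29

a = 295/22, b = 191/22, maximum W = 1145/11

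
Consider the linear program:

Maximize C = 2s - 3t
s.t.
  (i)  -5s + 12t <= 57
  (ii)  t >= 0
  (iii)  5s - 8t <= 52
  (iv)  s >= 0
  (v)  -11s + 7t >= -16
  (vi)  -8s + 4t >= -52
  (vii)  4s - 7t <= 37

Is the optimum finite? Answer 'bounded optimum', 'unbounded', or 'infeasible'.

Feasible corners and C = 2s - 3t:
  (0, 19/4) → C = -57/4
  (591/97, 707/97) → C = -939/97
  (0, 0) → C = 0
  (16/11, 0) → C = 32/11
The feasible region has finitely many vertices and no improving ray; the maximum is 32/11 at (16/11, 0).

bounded optimum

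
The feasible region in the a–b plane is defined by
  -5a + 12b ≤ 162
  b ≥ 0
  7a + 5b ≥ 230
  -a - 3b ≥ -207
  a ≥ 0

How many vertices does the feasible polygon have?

The feasible vertices (each the meet of two boundaries and inside every other half-plane) are:
  (1950/109, 2284/109)
  (74, 133/3)
  (230/7, 0)
  (207, 0)

4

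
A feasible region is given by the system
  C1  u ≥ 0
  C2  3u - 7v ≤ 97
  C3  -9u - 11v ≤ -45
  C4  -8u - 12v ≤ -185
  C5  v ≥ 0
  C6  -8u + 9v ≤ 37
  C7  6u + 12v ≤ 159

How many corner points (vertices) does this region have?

Intersecting each pair of boundary lines and keeping only the points that satisfy every inequality leaves:
  (185/8, 0)
  (13, 27/4)
  (53/2, 0)

3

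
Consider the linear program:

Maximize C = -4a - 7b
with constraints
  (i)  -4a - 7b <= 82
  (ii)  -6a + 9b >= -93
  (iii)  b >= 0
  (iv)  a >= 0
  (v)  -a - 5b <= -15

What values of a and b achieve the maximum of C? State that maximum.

a = 0, b = 3, maximum C = -21

The feasible region is unbounded (it extends along (0, 1), (3, 2)), but C strictly decreases along every unbounded feasible direction, so there is no improving ray and the maximum is attained at a vertex.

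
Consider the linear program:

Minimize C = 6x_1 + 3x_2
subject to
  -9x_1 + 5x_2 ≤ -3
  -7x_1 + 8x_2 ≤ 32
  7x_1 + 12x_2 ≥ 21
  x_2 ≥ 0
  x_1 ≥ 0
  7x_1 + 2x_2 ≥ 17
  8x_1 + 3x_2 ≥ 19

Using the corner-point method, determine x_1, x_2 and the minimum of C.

The feasible region is unbounded (it extends along (8, 7), (1, 0)), but C strictly increases along every unbounded feasible direction, so there is no improving ray and the minimum is attained at a vertex.

x_1 = 81/35, x_2 = 2/5, minimum C = 528/35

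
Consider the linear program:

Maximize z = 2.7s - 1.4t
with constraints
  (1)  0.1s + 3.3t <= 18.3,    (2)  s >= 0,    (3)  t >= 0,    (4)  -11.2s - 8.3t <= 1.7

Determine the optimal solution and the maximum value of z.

The optimum lies where 0.1s + 3.3t = 18.3 and t = 0.
Solving simultaneously gives s = 183, t = 0.

s = 183, t = 0, maximum z = 494.1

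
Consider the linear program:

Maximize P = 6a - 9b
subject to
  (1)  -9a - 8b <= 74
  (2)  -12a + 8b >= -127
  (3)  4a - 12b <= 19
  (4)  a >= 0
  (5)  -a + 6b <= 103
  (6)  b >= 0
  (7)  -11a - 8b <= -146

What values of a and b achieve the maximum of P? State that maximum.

a = 49/4, b = 5/2, maximum P = 51

Vertices and P = 6a - 9b:
  (49/4, 5/2) → P = 51
  (793/32, 1363/64) → P = -2751/64
  (476/41, 375/164) → P = 8049/164
  (26/37, 1279/74) → P = -11199/74

The optimum lies where -12a + 8b = -127 and 4a - 12b = 19.
Solving simultaneously gives a = 49/4, b = 5/2.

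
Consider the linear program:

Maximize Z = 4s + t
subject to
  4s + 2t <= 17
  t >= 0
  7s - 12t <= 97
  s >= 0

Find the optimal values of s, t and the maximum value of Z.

s = 17/4, t = 0, maximum Z = 17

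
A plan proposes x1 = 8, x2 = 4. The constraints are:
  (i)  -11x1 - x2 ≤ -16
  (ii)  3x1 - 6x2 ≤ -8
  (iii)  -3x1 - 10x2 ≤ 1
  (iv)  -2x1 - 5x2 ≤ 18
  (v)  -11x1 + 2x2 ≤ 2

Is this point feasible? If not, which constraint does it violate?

Constraint (ii): 3x1 - 6x2 = 0, which is not ≤ -8. All other constraints are satisfied.

not feasible — violates (ii)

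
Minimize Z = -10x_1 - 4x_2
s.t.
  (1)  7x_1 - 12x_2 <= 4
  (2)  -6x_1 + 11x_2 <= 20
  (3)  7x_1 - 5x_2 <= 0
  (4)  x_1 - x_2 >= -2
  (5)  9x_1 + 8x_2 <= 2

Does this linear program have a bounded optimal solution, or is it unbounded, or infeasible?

bounded optimum

Corner points and Z = -10x_1 - 4x_2:
  (-20/49, -4/7) → Z = 312/49
  (-28/5, -18/5) → Z = 352/5
  (10/101, 14/101) → Z = -156/101
  (-14/17, 20/17) → Z = 60/17
The feasible region has finitely many vertices and no improving ray; the minimum is -156/101 at (10/101, 14/101).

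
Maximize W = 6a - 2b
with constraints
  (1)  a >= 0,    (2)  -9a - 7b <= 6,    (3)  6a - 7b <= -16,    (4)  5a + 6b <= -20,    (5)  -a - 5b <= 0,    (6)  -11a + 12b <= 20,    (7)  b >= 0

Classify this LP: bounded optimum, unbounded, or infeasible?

infeasible

The boundaries 6a - 7b = -16 and -11a + 12b = 20 meet at (52/5, 56/5), but that point violates 5a + 6b ≤ -20. Every candidate vertex is excluded by some other constraint, so the feasible region is empty.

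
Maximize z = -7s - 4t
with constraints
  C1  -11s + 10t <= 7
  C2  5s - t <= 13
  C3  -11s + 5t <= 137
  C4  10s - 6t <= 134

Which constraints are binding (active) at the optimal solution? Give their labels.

C3 and C4

Feasible corners and z = -7s - 4t:
  (137/39, 178/39) → z = -557/13
  (-267/11, -26) → z = 3013/11
  (-14/5, -27) → z = 638/5
  (-373/4, -711/4) → z = 5455/4

The maximum is at (-373/4, -711/4). Substituting into each constraint, equality holds for C3 and C4; the remaining constraints have slack.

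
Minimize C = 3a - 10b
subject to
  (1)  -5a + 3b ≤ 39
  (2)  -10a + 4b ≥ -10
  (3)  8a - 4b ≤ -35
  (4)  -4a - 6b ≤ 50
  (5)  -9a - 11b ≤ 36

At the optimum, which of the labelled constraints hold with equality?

Corner points and C = 3a - 10b:
  (51/4, 137/4) → C = -1217/4
  (-537/82, 171/82) → C = -81/2
  (-529/124, 27/124) → C = -1857/124

The minimum is at (51/4, 137/4). Substituting into each constraint, equality holds for (1) and (3); the remaining constraints have slack.

(1) and (3)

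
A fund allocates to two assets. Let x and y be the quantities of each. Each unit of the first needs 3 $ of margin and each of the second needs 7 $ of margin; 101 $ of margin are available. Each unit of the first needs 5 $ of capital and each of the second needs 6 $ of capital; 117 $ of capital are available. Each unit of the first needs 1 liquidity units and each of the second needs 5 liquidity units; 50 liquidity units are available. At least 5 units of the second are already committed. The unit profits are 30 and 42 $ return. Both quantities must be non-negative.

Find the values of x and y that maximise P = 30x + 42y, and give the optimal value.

Corner points and P = 30x + 42y:
  (0, 10) → P = 420
  (0, 5) → P = 210
  (15, 7) → P = 744
  (87/5, 5) → P = 732

At the optimal vertex, 5x + 6y = 117 and x + 5y = 50.
Solving simultaneously gives x = 15, y = 7.

x = 15, y = 7, maximum P = 744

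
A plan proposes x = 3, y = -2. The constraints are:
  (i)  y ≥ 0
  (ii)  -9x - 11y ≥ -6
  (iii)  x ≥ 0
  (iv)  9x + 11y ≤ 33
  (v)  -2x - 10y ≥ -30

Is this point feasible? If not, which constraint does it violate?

Constraint (i): y = -2, which is not ≥ 0. All other constraints are satisfied.

not feasible — violates (i)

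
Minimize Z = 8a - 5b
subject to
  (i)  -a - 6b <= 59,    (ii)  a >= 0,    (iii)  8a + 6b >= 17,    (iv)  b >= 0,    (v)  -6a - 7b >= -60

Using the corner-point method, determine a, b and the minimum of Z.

a = 0, b = 60/7, minimum Z = -300/7

Vertices and Z = 8a - 5b:
  (0, 17/6) → Z = -85/6
  (0, 60/7) → Z = -300/7
  (17/8, 0) → Z = 17
  (10, 0) → Z = 80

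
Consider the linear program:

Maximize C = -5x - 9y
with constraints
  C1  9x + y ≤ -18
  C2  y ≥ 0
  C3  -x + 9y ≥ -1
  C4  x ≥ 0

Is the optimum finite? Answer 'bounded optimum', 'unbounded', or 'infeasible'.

The boundaries 9x + y = -18 and y = 0 meet at (-2, 0), but that point violates x ≥ 0. Every candidate vertex is excluded by some other constraint, so the feasible region is empty.

infeasible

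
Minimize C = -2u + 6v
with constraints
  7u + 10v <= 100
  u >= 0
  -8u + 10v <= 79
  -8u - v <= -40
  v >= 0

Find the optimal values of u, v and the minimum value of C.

u = 100/7, v = 0, minimum C = -200/7

Feasible corners and C = -2u + 6v:
  (300/73, 520/73) → C = 2520/73
  (100/7, 0) → C = -200/7
  (5, 0) → C = -10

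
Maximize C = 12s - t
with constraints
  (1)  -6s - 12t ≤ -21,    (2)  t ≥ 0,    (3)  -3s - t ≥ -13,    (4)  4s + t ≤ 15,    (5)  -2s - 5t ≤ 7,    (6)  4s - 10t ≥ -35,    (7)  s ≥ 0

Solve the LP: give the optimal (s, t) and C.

s = 15/4, t = 0, maximum C = 45

Feasible corners and C = 12s - t:
  (7/2, 0) → C = 42
  (0, 7/4) → C = -7/4
  (15/4, 0) → C = 45
  (115/44, 50/11) → C = 295/11
  (0, 7/2) → C = -7/2

At the optimal vertex, t = 0 and 4s + t = 15.
Solving simultaneously gives s = 15/4, t = 0.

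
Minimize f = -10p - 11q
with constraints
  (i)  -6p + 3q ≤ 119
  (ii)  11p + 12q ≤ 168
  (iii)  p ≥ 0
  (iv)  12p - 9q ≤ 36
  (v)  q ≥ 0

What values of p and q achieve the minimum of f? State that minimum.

p = 0, q = 14, minimum f = -154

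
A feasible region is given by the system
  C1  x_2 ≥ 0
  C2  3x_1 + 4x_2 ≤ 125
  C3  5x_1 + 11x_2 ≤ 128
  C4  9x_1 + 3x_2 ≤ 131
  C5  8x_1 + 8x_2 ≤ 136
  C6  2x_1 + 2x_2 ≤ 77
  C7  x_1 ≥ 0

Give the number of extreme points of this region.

Intersecting each pair of boundary lines and keeping only the points that satisfy every inequality leaves:
  (131/9, 0)
  (0, 0)
  (59/6, 43/6)
  (0, 128/11)
  (40/3, 11/3)

5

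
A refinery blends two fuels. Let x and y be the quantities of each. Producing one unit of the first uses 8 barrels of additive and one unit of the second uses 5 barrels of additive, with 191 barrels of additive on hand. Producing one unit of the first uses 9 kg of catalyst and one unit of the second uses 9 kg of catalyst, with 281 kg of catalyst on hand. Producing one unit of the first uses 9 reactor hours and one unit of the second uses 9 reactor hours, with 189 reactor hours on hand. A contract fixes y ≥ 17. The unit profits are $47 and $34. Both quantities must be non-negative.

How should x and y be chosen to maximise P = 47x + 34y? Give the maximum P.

Feasible corners and P = 47x + 34y:
  (0, 21) → P = 714
  (0, 17) → P = 578
  (4, 17) → P = 766

x = 4, y = 17, maximum P = 766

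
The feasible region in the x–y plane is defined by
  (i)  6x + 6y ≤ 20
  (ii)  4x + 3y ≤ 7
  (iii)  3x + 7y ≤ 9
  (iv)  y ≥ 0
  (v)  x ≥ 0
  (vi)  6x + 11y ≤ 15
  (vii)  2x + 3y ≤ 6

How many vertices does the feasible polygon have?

The feasible vertices (each the meet of two boundaries and inside every other half-plane) are:
  (7/4, 0)
  (16/13, 9/13)
  (0, 9/7)
  (2/3, 1)
  (0, 0)

5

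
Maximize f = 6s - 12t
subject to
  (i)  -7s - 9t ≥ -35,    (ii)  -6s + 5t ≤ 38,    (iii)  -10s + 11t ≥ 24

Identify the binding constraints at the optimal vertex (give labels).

Vertices and f = 6s - 12t:
  (-167/89, 476/89) → f = -6714/89
  (169/167, 518/167) → f = -5202/167
  (-149/8, -59/4) → f = 261/4

The maximum is at (-149/8, -59/4). Substituting into each constraint, equality holds for (ii) and (iii); the remaining constraints have slack.

(ii) and (iii)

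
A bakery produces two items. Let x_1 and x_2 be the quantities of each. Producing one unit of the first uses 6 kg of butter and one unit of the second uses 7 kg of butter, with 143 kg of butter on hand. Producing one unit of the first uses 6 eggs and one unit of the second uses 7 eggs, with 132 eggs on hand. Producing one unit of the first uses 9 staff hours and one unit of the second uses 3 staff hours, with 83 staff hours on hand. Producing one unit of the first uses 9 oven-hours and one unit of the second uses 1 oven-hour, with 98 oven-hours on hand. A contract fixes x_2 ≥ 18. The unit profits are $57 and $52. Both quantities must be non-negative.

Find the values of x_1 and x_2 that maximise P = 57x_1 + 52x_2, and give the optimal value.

Extreme points and P = 57x_1 + 52x_2:
  (0, 132/7) → P = 6864/7
  (0, 18) → P = 936
  (1, 18) → P = 993

The binding constraints are 6x_1 + 7x_2 = 132 and x_2 = 18.
Solving simultaneously gives x_1 = 1, x_2 = 18.

x_1 = 1, x_2 = 18, maximum P = 993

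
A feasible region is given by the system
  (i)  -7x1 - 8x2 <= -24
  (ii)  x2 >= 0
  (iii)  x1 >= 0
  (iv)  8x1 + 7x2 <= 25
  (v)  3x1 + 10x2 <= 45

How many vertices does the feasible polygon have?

Of the 10 pairwise boundary intersections, those satisfying every inequality are:
  (0, 3)
  (32/15, 17/15)
  (0, 25/7)

3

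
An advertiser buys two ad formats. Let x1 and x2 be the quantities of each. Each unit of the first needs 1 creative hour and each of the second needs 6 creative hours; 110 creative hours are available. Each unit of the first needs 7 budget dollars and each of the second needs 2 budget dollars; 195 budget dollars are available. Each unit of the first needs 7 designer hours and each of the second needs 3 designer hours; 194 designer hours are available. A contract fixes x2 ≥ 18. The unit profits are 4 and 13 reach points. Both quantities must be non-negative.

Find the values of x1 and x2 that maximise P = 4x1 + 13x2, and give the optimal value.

x1 = 2, x2 = 18, maximum P = 242

Corner points and P = 4x1 + 13x2:
  (0, 55/3) → P = 715/3
  (0, 18) → P = 234
  (2, 18) → P = 242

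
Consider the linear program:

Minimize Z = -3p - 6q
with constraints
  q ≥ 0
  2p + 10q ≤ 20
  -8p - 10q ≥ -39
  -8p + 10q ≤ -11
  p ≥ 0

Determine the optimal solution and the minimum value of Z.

Vertices and Z = -3p - 6q:
  (39/8, 0) → Z = -117/8
  (11/8, 0) → Z = -33/8
  (19/6, 41/30) → Z = -177/10
  (31/10, 69/50) → Z = -879/50

p = 19/6, q = 41/30, minimum Z = -177/10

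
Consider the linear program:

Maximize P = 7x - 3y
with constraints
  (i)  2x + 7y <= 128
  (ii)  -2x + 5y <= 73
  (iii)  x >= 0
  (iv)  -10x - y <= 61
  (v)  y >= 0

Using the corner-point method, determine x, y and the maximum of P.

Vertices and P = 7x - 3y:
  (43/8, 67/4) → P = -101/8
  (64, 0) → P = 448
  (0, 73/5) → P = -219/5
  (0, 0) → P = 0

At the optimal vertex, 2x + 7y = 128 and y = 0.
Solving simultaneously gives x = 64, y = 0.

x = 64, y = 0, maximum P = 448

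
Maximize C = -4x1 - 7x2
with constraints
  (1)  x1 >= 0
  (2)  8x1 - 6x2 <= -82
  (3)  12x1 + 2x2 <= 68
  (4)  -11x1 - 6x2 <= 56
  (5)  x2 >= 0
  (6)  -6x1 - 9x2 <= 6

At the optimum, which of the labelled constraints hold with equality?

(1) and (2)

Vertices and C = -4x1 - 7x2:
  (0, 41/3) → C = -287/3
  (0, 34) → C = -238
  (61/22, 191/11) → C = -1459/11

The maximum is at (0, 41/3). Substituting into each constraint, equality holds for (1) and (2); the remaining constraints have slack.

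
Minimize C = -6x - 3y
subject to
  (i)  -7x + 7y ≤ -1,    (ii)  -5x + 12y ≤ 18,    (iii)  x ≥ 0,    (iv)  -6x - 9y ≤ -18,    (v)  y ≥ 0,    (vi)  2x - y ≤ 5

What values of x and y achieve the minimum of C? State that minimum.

Feasible corners and C = -6x - 3y:
  (138/49, 131/49) → C = -1221/49
  (9/7, 8/7) → C = -78/7
  (78/19, 61/19) → C = -651/19
  (21/8, 1/4) → C = -33/2

At the optimal vertex, -5x + 12y = 18 and 2x - y = 5.
Solving simultaneously gives x = 78/19, y = 61/19.

x = 78/19, y = 61/19, minimum C = -651/19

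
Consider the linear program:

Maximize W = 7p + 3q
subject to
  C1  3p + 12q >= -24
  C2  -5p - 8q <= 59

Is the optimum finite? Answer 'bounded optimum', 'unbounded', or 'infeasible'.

From the feasible point (-43/3, 19/12), moving in the direction (12, -3) keeps every constraint satisfied while W increases without bound.

unbounded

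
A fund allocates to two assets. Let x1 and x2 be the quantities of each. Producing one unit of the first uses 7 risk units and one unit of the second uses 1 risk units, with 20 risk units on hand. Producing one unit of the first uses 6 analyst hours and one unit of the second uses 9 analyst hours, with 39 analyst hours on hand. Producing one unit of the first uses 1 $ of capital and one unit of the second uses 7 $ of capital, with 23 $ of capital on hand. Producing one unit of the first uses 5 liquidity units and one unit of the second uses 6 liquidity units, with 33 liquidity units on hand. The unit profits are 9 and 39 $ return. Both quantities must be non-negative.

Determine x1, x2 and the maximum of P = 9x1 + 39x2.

x1 = 2, x2 = 3, maximum P = 135

At the optimal vertex, 6x1 + 9x2 = 39 and x1 + 7x2 = 23.
Solving simultaneously gives x1 = 2, x2 = 3.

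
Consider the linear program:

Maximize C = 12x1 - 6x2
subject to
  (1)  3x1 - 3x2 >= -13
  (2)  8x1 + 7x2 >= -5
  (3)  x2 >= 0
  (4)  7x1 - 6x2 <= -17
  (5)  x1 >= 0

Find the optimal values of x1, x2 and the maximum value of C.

x1 = 9, x2 = 40/3, maximum C = 28

Corner points and C = 12x1 - 6x2:
  (9, 40/3) → C = 28
  (0, 13/3) → C = -26
  (0, 17/6) → C = -17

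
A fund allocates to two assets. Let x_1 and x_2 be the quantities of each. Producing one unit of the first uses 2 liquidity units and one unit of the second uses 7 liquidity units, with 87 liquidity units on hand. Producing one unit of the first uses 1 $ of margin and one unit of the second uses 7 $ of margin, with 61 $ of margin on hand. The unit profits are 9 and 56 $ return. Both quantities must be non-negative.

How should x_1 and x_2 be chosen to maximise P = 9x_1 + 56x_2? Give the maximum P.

x_1 = 26, x_2 = 5, maximum P = 514

Corner points and P = 9x_1 + 56x_2:
  (0, 0) → P = 0
  (0, 61/7) → P = 488
  (87/2, 0) → P = 783/2
  (26, 5) → P = 514

The binding constraints are 2x_1 + 7x_2 = 87 and x_1 + 7x_2 = 61.
Solving simultaneously gives x_1 = 26, x_2 = 5.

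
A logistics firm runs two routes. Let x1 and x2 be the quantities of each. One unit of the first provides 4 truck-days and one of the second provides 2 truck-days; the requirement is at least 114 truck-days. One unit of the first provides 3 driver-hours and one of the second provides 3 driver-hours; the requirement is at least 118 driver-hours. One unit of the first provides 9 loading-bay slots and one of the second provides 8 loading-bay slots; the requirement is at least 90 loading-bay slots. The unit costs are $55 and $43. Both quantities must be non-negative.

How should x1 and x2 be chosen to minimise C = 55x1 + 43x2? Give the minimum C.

The feasible region is unbounded (it extends along (0, 1), (1, 0)), but C strictly increases along every unbounded feasible direction, so there is no improving ray and the minimum is attained at a vertex.

x1 = 53/3, x2 = 65/3, minimum C = 5710/3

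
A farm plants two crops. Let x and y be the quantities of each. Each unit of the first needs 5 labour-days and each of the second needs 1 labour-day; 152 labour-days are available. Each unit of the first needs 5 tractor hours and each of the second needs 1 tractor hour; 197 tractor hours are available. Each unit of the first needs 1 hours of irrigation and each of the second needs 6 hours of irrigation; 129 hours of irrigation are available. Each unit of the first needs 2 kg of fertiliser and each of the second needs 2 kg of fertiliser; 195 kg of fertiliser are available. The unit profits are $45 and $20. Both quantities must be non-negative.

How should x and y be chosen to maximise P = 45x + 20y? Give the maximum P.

x = 27, y = 17, maximum P = 1555

Vertices and P = 45x + 20y:
  (0, 0) → P = 0
  (0, 43/2) → P = 430
  (152/5, 0) → P = 1368
  (27, 17) → P = 1555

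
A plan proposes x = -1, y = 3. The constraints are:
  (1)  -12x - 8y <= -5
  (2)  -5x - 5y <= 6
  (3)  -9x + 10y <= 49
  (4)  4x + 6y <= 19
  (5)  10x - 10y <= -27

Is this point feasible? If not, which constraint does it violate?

feasible

(1): -12 ≤ -5 ✓
(2): -10 ≤ 6 ✓
(3): 39 ≤ 49 ✓
(4): 14 ≤ 19 ✓
(5): -40 ≤ -27 ✓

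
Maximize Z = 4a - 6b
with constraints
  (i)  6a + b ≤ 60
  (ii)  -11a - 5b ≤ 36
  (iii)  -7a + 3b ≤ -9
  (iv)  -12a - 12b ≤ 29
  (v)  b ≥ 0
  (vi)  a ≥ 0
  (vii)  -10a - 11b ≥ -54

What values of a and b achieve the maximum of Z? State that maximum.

a = 27/5, b = 0, maximum Z = 108/5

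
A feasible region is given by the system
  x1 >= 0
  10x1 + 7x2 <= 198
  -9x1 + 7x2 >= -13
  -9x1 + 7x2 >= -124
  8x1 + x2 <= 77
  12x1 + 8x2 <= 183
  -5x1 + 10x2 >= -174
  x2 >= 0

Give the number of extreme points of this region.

5

Of the 27 pairwise boundary intersections, those satisfying every inequality are:
  (0, 183/8)
  (0, 0)
  (552/65, 589/65)
  (13/9, 0)
  (433/52, 135/13)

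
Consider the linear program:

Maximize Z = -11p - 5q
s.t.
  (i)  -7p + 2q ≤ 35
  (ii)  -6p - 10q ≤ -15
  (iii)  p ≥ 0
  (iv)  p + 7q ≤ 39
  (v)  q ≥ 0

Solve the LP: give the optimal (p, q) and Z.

Feasible corners and Z = -11p - 5q:
  (0, 3/2) → Z = -15/2
  (5/2, 0) → Z = -55/2
  (0, 39/7) → Z = -195/7
  (39, 0) → Z = -429

The optimum lies where -6p - 10q = -15 and p = 0.
Solving simultaneously gives p = 0, q = 3/2.

p = 0, q = 3/2, maximum Z = -15/2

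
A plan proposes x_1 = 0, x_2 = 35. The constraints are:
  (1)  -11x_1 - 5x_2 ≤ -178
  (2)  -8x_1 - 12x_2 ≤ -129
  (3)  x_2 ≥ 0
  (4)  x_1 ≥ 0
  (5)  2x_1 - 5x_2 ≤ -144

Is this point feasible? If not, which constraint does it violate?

not feasible — violates (1)

Constraint (1): -11x_1 - 5x_2 = -175, which is not ≤ -178. All other constraints are satisfied.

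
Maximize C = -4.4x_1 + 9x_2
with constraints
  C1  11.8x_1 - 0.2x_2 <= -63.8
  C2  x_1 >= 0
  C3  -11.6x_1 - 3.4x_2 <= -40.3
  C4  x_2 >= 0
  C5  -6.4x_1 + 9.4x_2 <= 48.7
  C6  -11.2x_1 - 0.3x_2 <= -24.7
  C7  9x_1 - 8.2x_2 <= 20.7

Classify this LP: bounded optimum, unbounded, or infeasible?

infeasible

The boundaries 11.8x_1 - 0.2x_2 = -63.8 and x_1 = 0 meet at (0, 319), but that point violates -6.4x_1 + 9.4x_2 ≤ 48.7. Every candidate vertex is excluded by some other constraint, so the feasible region is empty.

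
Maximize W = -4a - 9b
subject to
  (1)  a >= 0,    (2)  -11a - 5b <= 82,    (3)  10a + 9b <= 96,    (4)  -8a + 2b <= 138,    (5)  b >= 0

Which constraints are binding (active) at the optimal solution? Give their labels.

Feasible corners and W = -4a - 9b:
  (0, 32/3) → W = -96
  (0, 0) → W = 0
  (48/5, 0) → W = -192/5

The maximum is at (0, 0). Substituting into each constraint, equality holds for (1) and (5); the remaining constraints have slack.

(1) and (5)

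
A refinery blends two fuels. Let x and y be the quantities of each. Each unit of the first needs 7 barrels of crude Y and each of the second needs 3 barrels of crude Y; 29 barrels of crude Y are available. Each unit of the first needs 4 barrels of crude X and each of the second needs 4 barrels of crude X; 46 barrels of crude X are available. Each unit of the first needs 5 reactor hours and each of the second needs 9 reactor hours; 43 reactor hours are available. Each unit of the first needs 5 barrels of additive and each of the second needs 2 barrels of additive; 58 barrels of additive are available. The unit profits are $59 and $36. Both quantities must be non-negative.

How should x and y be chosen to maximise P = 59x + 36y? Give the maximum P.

x = 11/4, y = 13/4, maximum P = 1117/4

Corner points and P = 59x + 36y:
  (0, 0) → P = 0
  (0, 43/9) → P = 172
  (29/7, 0) → P = 1711/7
  (11/4, 13/4) → P = 1117/4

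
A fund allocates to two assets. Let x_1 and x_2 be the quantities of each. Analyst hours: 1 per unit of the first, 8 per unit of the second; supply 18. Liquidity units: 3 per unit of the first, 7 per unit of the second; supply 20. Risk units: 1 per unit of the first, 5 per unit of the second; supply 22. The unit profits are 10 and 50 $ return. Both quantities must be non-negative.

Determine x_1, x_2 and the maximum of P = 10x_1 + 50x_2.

Extreme points and P = 10x_1 + 50x_2:
  (0, 0) → P = 0
  (0, 9/4) → P = 225/2
  (20/3, 0) → P = 200/3
  (2, 2) → P = 120

x_1 = 2, x_2 = 2, maximum P = 120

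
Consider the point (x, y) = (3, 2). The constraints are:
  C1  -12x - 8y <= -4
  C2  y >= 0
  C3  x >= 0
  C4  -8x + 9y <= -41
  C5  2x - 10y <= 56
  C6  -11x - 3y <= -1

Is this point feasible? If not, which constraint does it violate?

not feasible — violates C4

Constraint C4: -8x + 9y = -6, which is not ≤ -41. All other constraints are satisfied.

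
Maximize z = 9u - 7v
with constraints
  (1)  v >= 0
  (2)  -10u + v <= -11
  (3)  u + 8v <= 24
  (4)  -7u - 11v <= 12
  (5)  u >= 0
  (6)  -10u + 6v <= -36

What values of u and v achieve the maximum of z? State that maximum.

u = 24, v = 0, maximum z = 216

Extreme points and z = 9u - 7v:
  (24, 0) → z = 216
  (18/5, 0) → z = 162/5
  (216/43, 102/43) → z = 1230/43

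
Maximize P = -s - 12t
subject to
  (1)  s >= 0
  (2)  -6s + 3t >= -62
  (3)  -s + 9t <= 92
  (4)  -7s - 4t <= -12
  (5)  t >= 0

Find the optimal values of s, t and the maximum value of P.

s = 12/7, t = 0, maximum P = -12/7

Extreme points and P = -s - 12t:
  (0, 92/9) → P = -368/3
  (0, 3) → P = -36
  (278/17, 614/51) → P = -2734/17
  (31/3, 0) → P = -31/3
  (12/7, 0) → P = -12/7

At the optimal vertex, -7s - 4t = -12 and t = 0.
Solving simultaneously gives s = 12/7, t = 0.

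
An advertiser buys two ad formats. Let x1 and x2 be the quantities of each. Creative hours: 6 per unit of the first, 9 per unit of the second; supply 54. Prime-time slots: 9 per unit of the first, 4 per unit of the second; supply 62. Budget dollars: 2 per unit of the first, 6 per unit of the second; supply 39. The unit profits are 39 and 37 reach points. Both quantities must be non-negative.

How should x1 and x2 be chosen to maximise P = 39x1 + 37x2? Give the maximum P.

Vertices and P = 39x1 + 37x2:
  (0, 0) → P = 0
  (0, 6) → P = 222
  (62/9, 0) → P = 806/3
  (6, 2) → P = 308

x1 = 6, x2 = 2, maximum P = 308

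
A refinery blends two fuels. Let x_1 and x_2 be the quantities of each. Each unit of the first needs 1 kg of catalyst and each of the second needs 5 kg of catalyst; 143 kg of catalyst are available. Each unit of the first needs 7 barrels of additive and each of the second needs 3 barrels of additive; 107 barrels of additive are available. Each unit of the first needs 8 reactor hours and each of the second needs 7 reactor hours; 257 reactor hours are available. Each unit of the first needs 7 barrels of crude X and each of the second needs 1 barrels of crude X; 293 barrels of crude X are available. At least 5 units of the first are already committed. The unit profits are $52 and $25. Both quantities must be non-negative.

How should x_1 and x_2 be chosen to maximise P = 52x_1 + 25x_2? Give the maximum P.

x_1 = 5, x_2 = 24, maximum P = 860

Corner points and P = 52x_1 + 25x_2:
  (107/7, 0) → P = 5564/7
  (5, 0) → P = 260
  (5, 24) → P = 860

The binding constraints are 7x_1 + 3x_2 = 107 and x_1 = 5.
Solving simultaneously gives x_1 = 5, x_2 = 24.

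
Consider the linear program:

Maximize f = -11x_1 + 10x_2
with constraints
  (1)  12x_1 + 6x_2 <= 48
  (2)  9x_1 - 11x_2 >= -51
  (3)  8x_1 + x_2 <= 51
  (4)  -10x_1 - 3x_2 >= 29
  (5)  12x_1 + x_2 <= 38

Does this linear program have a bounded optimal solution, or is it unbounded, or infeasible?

From the feasible point (-472/137, 249/137), moving in the direction (-11, -9) keeps every constraint satisfied while f increases without bound.

unbounded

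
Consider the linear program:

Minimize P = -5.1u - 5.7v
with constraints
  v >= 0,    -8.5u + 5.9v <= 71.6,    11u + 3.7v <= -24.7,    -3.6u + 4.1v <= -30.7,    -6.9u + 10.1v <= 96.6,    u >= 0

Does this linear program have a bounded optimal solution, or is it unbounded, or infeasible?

infeasible

The boundaries v = 0 and -3.6u + 4.1v = -30.7 meet at (307/36, 0), but that point violates 11u + 3.7v ≤ -24.7. Every candidate vertex is excluded by some other constraint, so the feasible region is empty.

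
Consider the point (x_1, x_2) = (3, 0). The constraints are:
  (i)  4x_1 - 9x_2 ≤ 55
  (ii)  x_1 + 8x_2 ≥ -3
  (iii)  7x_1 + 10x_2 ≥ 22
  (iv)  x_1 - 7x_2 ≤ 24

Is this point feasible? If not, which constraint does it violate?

not feasible — violates (iii)

Constraint (iii): 7x_1 + 10x_2 = 21, which is not ≥ 22. All other constraints are satisfied.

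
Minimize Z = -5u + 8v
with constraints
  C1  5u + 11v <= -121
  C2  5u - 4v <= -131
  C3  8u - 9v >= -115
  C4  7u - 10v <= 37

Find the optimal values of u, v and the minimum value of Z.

u = -1483/17, v = -1101/17, minimum Z = -1393/17

Corner points and Z = -5u + 8v:
  (-719/13, -473/13) → Z = -189/13
  (-729/11, -551/11) → Z = -763/11
  (-1483/17, -1101/17) → Z = -1393/17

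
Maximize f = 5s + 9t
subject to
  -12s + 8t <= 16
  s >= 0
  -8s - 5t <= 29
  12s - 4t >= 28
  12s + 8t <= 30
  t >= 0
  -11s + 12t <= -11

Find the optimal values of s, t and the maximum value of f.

s = 43/18, t = 1/6, maximum f = 121/9

Feasible corners and f = 5s + 9t:
  (43/18, 1/6) → f = 121/9
  (7/3, 0) → f = 35/3
  (5/2, 0) → f = 25/2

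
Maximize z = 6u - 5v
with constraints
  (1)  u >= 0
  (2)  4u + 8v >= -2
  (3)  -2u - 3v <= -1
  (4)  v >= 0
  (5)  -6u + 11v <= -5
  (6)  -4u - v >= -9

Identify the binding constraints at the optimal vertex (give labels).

Corner points and z = 6u - 5v:
  (5/6, 0) → z = 5
  (9/4, 0) → z = 27/2
  (52/25, 17/25) → z = 227/25

The maximum is at (9/4, 0). Substituting into each constraint, equality holds for (4) and (6); the remaining constraints have slack.

(4) and (6)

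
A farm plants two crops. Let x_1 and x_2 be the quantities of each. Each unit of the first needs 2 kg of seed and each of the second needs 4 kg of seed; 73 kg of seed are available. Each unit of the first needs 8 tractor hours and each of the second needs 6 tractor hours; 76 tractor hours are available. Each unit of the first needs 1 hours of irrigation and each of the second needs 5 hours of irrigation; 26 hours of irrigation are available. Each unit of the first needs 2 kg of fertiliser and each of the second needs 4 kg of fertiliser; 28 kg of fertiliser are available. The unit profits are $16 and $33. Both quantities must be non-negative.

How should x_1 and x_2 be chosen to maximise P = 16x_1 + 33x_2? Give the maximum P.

Feasible corners and P = 16x_1 + 33x_2:
  (0, 0) → P = 0
  (0, 26/5) → P = 858/5
  (19/2, 0) → P = 152
  (34/5, 18/5) → P = 1138/5
  (6, 4) → P = 228

At the optimal vertex, x_1 + 5x_2 = 26 and 2x_1 + 4x_2 = 28.
Solving simultaneously gives x_1 = 6, x_2 = 4.

x_1 = 6, x_2 = 4, maximum P = 228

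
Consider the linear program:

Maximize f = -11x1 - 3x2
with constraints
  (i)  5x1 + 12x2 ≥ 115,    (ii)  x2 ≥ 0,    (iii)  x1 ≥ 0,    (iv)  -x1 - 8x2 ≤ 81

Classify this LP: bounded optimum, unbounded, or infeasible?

Feasible corners and f = -11x1 - 3x2:
  (23, 0) → f = -253
  (0, 115/12) → f = -115/4
The feasible region has finitely many vertices and no improving ray; the maximum is -115/4 at (0, 115/12).

bounded optimum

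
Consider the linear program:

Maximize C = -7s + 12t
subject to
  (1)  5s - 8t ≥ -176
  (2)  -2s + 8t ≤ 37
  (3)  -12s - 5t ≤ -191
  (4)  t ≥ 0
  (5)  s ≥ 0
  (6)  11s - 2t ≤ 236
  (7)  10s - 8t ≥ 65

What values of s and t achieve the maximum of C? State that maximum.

Feasible corners and C = -7s + 12t:
  (327/14, 293/28) → C = -531/14
  (51/4, 125/16) → C = 9/2
  (191/12, 0) → C = -1337/12
  (1853/146, 565/73) → C = 589/146
  (236/11, 0) → C = -1652/11

The optimum lies where -2s + 8t = 37 and 10s - 8t = 65.
Solving simultaneously gives s = 51/4, t = 125/16.

s = 51/4, t = 125/16, maximum C = 9/2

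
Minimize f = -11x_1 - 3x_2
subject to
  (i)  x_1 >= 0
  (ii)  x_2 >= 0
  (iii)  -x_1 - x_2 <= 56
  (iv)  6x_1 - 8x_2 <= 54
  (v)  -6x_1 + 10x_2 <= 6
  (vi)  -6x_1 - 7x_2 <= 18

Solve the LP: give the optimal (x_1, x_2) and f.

Feasible corners and f = -11x_1 - 3x_2:
  (0, 0) → f = 0
  (0, 3/5) → f = -9/5
  (9, 0) → f = -99
  (49, 30) → f = -629

x_1 = 49, x_2 = 30, minimum f = -629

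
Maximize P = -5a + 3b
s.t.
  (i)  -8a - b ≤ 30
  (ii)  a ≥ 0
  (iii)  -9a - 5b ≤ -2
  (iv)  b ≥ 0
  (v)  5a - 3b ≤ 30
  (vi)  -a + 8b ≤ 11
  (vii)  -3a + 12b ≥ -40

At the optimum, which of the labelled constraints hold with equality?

Corner points and P = -5a + 3b:
  (0, 2/5) → P = 6/5
  (0, 11/8) → P = 33/8
  (2/9, 0) → P = -10/9
  (6, 0) → P = -30
  (273/37, 85/37) → P = -30

The maximum is at (0, 11/8). Substituting into each constraint, equality holds for (ii) and (vi); the remaining constraints have slack.

(ii) and (vi)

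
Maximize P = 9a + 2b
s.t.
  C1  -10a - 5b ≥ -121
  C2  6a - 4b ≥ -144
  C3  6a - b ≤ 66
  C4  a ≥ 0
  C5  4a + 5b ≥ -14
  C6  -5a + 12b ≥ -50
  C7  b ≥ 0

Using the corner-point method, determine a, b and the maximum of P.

Extreme points and P = 9a + 2b:
  (451/40, 33/20) → P = 4191/40
  (0, 121/5) → P = 242/5
  (742/67, 30/67) → P = 6738/67
  (0, 0) → P = 0
  (10, 0) → P = 90

a = 451/40, b = 33/20, maximum P = 4191/40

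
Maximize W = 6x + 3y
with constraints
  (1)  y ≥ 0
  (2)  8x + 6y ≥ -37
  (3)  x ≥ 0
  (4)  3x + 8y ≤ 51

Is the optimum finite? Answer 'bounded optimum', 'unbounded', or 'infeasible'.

Vertices and W = 6x + 3y:
  (0, 0) → W = 0
  (17, 0) → W = 102
  (0, 51/8) → W = 153/8
The feasible region has finitely many vertices and no improving ray; the maximum is 102 at (17, 0).

bounded optimum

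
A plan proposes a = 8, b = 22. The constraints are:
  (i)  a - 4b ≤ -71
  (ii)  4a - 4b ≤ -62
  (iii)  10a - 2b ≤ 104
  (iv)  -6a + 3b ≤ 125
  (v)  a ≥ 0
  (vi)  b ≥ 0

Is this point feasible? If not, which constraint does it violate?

not feasible — violates (ii)

Constraint (ii): 4a - 4b = -56, which is not ≤ -62. All other constraints are satisfied.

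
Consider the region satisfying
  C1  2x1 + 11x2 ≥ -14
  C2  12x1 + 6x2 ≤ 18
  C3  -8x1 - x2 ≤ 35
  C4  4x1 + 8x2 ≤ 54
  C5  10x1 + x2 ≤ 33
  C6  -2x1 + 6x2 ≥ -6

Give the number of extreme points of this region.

5

Pairwise boundary intersections that survive every other constraint:
  (-371/86, -21/43)
  (-9/17, -20/17)
  (-5/2, 8)
  (12/7, -3/7)
  (-167/30, 143/15)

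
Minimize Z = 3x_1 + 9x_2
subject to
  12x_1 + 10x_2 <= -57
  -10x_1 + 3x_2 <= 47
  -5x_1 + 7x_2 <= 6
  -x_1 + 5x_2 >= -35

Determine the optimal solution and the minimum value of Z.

x_1 = -340/47, x_2 = -397/47, minimum Z = -4593/47

Vertices and Z = 3x_1 + 9x_2:
  (-459/134, -213/134) → Z = -1647/67
  (13/14, -477/70) → Z = -2049/35
  (-311/55, -35/11) → Z = -228/5
  (-340/47, -397/47) → Z = -4593/47

At the optimal vertex, -10x_1 + 3x_2 = 47 and -x_1 + 5x_2 = -35.
Solving simultaneously gives x_1 = -340/47, x_2 = -397/47.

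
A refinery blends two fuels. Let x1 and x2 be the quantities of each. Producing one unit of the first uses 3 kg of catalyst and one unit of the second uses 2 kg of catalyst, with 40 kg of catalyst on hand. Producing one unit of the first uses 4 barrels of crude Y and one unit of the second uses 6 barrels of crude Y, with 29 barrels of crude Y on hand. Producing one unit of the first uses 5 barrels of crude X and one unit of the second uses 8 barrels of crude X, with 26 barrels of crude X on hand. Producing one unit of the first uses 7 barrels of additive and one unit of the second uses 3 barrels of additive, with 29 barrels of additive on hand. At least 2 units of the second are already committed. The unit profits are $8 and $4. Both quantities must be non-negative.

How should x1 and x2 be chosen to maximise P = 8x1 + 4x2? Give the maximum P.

x1 = 2, x2 = 2, maximum P = 24

Corner points and P = 8x1 + 4x2:
  (0, 13/4) → P = 13
  (0, 2) → P = 8
  (2, 2) → P = 24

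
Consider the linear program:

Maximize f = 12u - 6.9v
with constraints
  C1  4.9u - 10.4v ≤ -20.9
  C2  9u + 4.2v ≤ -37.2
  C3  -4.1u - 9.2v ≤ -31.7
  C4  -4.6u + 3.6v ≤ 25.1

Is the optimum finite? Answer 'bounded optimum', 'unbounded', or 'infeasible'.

infeasible

The boundaries 4.9u - 10.4v = -20.9 and 9u + 4.2v = -37.2 meet at (-7911/1903, 97/1903), but that point violates -4.1u - 9.2v ≤ -31.7. Every candidate vertex is excluded by some other constraint, so the feasible region is empty.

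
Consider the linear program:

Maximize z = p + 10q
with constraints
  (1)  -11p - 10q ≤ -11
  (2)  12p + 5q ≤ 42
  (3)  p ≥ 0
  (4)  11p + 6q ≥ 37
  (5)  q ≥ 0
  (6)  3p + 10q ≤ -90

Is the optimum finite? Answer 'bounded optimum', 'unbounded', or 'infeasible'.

infeasible

The boundaries 12p + 5q = 42 and p = 0 meet at (0, 42/5), but that point violates 3p + 10q ≤ -90. Every candidate vertex is excluded by some other constraint, so the feasible region is empty.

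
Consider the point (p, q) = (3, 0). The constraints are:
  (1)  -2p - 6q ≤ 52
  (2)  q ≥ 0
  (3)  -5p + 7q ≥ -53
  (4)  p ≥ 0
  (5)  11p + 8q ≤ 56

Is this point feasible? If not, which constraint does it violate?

(1): -6 ≤ 52 ✓
(2): 0 ≥ 0 ✓
(3): -15 ≥ -53 ✓
(4): 3 ≥ 0 ✓
(5): 33 ≤ 56 ✓

feasible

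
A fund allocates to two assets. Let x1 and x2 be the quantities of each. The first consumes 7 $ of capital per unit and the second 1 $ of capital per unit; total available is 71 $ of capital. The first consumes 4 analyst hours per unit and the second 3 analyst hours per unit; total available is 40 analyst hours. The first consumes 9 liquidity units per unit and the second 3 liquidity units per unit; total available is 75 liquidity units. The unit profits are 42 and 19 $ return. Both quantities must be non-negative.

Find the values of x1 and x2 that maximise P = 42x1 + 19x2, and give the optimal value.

x1 = 7, x2 = 4, maximum P = 370

Feasible corners and P = 42x1 + 19x2:
  (0, 0) → P = 0
  (0, 40/3) → P = 760/3
  (25/3, 0) → P = 350
  (7, 4) → P = 370

The optimum lies where 4x1 + 3x2 = 40 and 9x1 + 3x2 = 75.
Solving simultaneously gives x1 = 7, x2 = 4.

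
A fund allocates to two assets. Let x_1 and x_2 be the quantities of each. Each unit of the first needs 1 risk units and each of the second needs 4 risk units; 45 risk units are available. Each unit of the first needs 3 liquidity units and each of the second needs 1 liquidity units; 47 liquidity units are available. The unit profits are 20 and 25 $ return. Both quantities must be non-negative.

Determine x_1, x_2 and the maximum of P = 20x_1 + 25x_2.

x_1 = 13, x_2 = 8, maximum P = 460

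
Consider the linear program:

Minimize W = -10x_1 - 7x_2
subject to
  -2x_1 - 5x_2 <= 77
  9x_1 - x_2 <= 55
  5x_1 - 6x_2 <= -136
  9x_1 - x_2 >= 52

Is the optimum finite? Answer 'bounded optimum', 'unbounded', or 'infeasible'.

From the feasible point (466/49, 1499/49), moving in the direction (1, 9) keeps every constraint satisfied while W decreases without bound.

unbounded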